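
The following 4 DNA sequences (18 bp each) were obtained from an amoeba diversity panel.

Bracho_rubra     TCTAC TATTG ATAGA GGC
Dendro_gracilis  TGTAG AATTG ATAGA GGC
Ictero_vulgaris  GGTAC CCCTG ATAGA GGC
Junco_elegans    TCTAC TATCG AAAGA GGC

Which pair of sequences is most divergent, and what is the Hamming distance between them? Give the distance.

7

Pairwise Hamming distances:
  Bracho_rubra vs Dendro_gracilis: 3
  Bracho_rubra vs Ictero_vulgaris: 5
  Bracho_rubra vs Junco_elegans: 2
  Dendro_gracilis vs Ictero_vulgaris: 5
  Dendro_gracilis vs Junco_elegans: 5
  Ictero_vulgaris vs Junco_elegans: 7
The largest is 7, between Ictero_vulgaris and Junco_elegans.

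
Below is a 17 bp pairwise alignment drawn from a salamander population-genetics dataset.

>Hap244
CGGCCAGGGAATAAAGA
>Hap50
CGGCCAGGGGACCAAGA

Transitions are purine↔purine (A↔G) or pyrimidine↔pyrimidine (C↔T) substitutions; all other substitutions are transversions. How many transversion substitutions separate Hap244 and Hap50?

1

Mismatches occur at site 10 (A/G, transition), site 12 (T/C, transition), site 13 (A/C, transversion).
Of the 3 differences, 2 transitions and 1 transversion, so the answer is 1.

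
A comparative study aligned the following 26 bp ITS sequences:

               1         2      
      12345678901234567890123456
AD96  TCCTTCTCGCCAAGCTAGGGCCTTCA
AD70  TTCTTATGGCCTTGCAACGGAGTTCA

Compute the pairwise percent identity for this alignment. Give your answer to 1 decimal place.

65.4%

Differing sites — 2:C/T; 6:C/A; 8:C/G; 12:A/T; 13:A/T; 16:T/A; 18:G/C; 21:C/A; 22:C/G.
17 of the 26 sites match, so the percent identity is 17/26 × 100 = 65.4%.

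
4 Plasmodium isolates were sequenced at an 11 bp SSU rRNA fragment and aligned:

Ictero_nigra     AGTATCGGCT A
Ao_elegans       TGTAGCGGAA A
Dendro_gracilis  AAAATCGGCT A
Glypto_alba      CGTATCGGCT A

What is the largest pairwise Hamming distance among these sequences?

6

Pairwise Hamming distances:
  Ictero_nigra vs Ao_elegans: 4
  Ictero_nigra vs Dendro_gracilis: 2
  Ictero_nigra vs Glypto_alba: 1
  Ao_elegans vs Dendro_gracilis: 6
  Ao_elegans vs Glypto_alba: 4
  Dendro_gracilis vs Glypto_alba: 3
The largest is 6, between Ao_elegans and Dendro_gracilis.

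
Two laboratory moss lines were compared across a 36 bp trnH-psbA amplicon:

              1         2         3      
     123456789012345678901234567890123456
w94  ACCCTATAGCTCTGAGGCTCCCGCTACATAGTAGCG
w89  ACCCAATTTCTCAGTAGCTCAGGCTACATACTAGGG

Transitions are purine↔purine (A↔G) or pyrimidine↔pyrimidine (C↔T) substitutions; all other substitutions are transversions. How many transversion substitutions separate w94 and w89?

9

The sequences differ at positions 5 (T/A, transversion), 8 (A/T, transversion), 9 (G/T, transversion), 13 (T/A, transversion), 15 (A/T, transversion), 16 (G/A, transition), 21 (C/A, transversion), 22 (C/G, transversion), 31 (G/C, transversion), 35 (C/G, transversion).
Of the 10 differences, 1 transition and 9 transversions, so the answer is 9.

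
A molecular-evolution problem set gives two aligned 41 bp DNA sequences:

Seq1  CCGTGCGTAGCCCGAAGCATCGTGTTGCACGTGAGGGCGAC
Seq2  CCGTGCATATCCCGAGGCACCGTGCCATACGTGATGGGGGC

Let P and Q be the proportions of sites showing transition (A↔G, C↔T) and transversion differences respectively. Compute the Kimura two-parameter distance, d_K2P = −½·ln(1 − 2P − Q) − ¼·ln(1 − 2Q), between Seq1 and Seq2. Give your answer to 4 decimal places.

Mismatches occur at site 7 (G→A, transition), site 10 (G→T, transversion), site 16 (A→G, transition), site 20 (T→C, transition), site 25 (T→C, transition), site 26 (T→C, transition), site 27 (G→A, transition), site 28 (C→T, transition), site 35 (G→T, transversion), site 38 (C→G, transversion), site 40 (A→G, transition).
Of the 11 differences, 8 transitions and 3 transversions over 41 sites: P = 8/41 = 0.195122, Q = 3/41 = 0.073171.
d = −0.5·ln(0.536585) − 0.25·ln(0.853658) = −0.5·(-0.622530) − 0.25·(-0.158225) = 0.3508.

0.3508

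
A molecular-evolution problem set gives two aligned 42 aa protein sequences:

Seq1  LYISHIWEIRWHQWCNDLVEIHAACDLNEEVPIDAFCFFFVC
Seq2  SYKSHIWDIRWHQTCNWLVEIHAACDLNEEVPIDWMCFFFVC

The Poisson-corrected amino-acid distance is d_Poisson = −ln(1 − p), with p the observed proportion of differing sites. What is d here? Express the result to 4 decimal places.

Mismatches occur at site 1 (L↔S), site 3 (I↔K), site 8 (E↔D), site 14 (W↔T), site 17 (D↔W), site 35 (A↔W), site 36 (F↔M).
p = 7/42 = 0.166667.
d = −ln(1 − 0.166667) = −ln(0.833333) = 0.1823.

0.1823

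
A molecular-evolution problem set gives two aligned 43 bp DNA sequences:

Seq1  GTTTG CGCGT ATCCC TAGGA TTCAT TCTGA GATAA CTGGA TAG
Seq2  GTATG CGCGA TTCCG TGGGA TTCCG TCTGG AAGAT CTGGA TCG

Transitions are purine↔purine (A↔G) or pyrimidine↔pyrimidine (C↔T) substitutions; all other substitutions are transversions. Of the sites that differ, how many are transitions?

Mismatches occur at site 3 (T↔A, transversion), site 10 (T↔A, transversion), site 11 (A↔T, transversion), site 15 (C↔G, transversion), site 17 (A↔G, transition), site 24 (A↔C, transversion), site 25 (T↔G, transversion), site 30 (A↔G, transition), site 31 (G↔A, transition), site 33 (T↔G, transversion), site 35 (A↔T, transversion), site 42 (A↔C, transversion).
Of the 12 differences, 3 transitions and 9 transversions, so the answer is 3.

3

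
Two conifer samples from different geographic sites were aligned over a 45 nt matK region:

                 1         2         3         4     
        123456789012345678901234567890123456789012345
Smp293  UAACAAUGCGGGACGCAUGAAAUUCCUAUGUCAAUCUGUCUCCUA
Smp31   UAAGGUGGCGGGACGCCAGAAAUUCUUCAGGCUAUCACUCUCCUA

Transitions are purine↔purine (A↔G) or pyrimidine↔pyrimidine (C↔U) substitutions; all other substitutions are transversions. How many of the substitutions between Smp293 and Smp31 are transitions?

The sequences differ at positions 4 (C/G, transversion), 5 (A/G, transition), 6 (A/U, transversion), 7 (U/G, transversion), 17 (A/C, transversion), 18 (U/A, transversion), 26 (C/U, transition), 28 (A/C, transversion), 29 (U/A, transversion), 31 (U/G, transversion), 33 (A/U, transversion), 37 (U/A, transversion), 38 (G/C, transversion).
Of the 13 differences, 2 transitions and 11 transversions, so the answer is 2.

2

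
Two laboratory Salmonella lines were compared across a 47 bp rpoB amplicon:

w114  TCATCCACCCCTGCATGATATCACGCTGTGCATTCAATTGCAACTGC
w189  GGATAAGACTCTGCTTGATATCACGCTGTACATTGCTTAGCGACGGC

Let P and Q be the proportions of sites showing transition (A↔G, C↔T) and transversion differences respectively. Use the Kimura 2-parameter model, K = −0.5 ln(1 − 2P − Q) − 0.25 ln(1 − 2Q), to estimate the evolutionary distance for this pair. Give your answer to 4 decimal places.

Differing sites — 1:T/G (Tv); 2:C/G (Tv); 5:C/A (Tv); 6:C/A (Tv); 7:A/G (Ti); 8:C/A (Tv); 10:C/T (Ti); 15:A/T (Tv); 30:G/A (Ti); 35:C/G (Tv); 36:A/C (Tv); 37:A/T (Tv); 39:T/A (Tv); 42:A/G (Ti); 45:T/G (Tv).
Of the 15 differences, 4 transitions and 11 transversions over 47 sites: P = 4/47 = 0.085106, Q = 11/47 = 0.234043.
d = −0.5·ln(0.595745) − 0.25·ln(0.531914) = −0.5·(-0.517943) − 0.25·(-0.631273) = 0.4168.

0.4168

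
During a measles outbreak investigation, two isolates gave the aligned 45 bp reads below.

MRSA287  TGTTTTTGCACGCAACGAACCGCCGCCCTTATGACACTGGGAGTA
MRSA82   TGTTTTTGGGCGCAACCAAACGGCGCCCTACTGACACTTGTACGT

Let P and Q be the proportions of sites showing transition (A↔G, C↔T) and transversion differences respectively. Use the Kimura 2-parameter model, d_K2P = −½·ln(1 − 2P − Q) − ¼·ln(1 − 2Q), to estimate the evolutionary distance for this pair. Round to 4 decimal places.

0.3383

Mismatches occur at site 9 (C↔G, transversion), site 10 (A↔G, transition), site 17 (G↔C, transversion), site 20 (C↔A, transversion), site 23 (C↔G, transversion), site 30 (T↔A, transversion), site 31 (A↔C, transversion), site 39 (G↔T, transversion), site 41 (G↔T, transversion), site 43 (G↔C, transversion), site 44 (T↔G, transversion), site 45 (A↔T, transversion).
Of the 12 differences, 1 transition and 11 transversions over 45 sites: P = 1/45 = 0.022222, Q = 11/45 = 0.244444.
d = −0.5·ln(0.711112) − 0.25·ln(0.511112) = −0.5·(-0.340925) − 0.25·(-0.671167) = 0.3383.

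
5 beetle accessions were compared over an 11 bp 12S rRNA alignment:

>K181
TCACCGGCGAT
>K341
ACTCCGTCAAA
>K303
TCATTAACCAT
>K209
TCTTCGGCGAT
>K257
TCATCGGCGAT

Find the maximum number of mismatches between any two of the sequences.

Pairwise Hamming distances:
  K181 vs K341: 5
  K181 vs K303: 5
  K181 vs K209: 2
  K181 vs K257: 1
  K341 vs K303: 8
  K341 vs K209: 5
  K341 vs K257: 6
  K303 vs K209: 5
  K303 vs K257: 4
  K209 vs K257: 1
The largest is 8, between K341 and K303.

8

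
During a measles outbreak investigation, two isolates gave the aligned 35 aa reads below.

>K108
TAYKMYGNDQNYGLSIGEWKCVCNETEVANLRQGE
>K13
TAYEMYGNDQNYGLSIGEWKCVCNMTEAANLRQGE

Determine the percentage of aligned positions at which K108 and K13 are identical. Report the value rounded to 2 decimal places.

91.43%

The sequences differ at positions 4 (K/E), 25 (E/M), 28 (V/A).
32 of the 35 sites match, so the percent identity is 32/35 × 100 = 91.43%.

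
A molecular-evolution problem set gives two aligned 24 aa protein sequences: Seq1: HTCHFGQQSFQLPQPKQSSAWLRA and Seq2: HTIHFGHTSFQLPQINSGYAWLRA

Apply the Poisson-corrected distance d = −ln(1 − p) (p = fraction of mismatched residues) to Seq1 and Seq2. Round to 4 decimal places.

0.4055

Mismatches occur at site 3 (C→I), site 7 (Q→H), site 8 (Q→T), site 15 (P→I), site 16 (K→N), site 17 (Q→S), site 18 (S→G), site 19 (S→Y).
p = 8/24 = 0.333333.
d = −ln(1 − 0.333333) = −ln(0.666667) = 0.4055.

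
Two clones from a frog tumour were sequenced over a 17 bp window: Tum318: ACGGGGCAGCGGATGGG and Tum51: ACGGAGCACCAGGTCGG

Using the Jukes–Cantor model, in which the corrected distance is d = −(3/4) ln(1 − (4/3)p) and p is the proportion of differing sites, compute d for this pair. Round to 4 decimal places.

Mismatches occur at site 5 (G→A), site 9 (G→C), site 11 (G→A), site 13 (A→G), site 15 (G→C).
p = 5/17 = 0.294118.
d = −0.75 · ln(1 − (4/3)·0.294118) = −0.75 · ln(0.607843) = −0.75 · (-0.497839) = 0.3734.

0.3734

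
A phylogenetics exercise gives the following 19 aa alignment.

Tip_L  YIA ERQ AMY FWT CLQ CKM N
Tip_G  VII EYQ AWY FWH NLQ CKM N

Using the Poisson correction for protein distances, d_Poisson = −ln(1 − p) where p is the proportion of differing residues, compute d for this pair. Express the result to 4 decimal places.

Differing sites — 1:Y/V; 3:A/I; 5:R/Y; 8:M/W; 12:T/H; 13:C/N.
p = 6/19 = 0.315789.
d = −ln(1 − 0.315789) = −ln(0.684211) = 0.3795.

0.3795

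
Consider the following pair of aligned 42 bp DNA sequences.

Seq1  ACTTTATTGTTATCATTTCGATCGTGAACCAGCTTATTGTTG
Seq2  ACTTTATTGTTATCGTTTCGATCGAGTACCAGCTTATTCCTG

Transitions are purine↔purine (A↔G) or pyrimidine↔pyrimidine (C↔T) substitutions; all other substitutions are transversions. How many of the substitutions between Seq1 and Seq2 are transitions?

2

The sequences differ at positions 15 (A/G, transition), 25 (T/A, transversion), 27 (A/T, transversion), 39 (G/C, transversion), 40 (T/C, transition).
Of the 5 differences, 2 transitions and 3 transversions, so the answer is 2.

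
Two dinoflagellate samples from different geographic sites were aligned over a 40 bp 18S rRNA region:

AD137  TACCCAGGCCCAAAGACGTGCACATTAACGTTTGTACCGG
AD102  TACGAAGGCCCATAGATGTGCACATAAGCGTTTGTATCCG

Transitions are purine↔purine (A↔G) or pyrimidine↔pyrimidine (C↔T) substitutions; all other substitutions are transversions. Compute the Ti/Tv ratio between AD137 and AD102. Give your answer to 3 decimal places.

0.600

The sequences differ at positions 4 (C/G, transversion), 5 (C/A, transversion), 13 (A/T, transversion), 17 (C/T, transition), 26 (T/A, transversion), 28 (A/G, transition), 37 (C/T, transition), 39 (G/C, transversion).
Of the 8 differences, 3 transitions and 5 transversions, so Ti/Tv = 3/5 = 0.600.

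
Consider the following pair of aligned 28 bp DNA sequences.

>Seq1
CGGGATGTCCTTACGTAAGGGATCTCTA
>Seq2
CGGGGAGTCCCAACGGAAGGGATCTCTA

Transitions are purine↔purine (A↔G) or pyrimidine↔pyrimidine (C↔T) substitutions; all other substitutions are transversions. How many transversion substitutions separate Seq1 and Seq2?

3

The sequences differ at positions 5 (A/G, transition), 6 (T/A, transversion), 11 (T/C, transition), 12 (T/A, transversion), 16 (T/G, transversion).
Of the 5 differences, 2 transitions and 3 transversions, so the answer is 3.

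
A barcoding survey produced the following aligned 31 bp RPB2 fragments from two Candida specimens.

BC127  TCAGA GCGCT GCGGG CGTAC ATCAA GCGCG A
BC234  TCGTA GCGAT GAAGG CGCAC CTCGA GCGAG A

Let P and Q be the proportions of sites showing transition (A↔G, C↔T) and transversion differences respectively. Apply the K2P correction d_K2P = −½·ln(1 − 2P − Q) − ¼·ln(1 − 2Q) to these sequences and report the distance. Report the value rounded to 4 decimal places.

0.3692

Differing sites — 3:A/G (Ti); 4:G/T (Tv); 9:C/A (Tv); 12:C/A (Tv); 13:G/A (Ti); 18:T/C (Ti); 21:A/C (Tv); 24:A/G (Ti); 29:C/A (Tv).
Of the 9 differences, 4 transitions and 5 transversions over 31 sites: P = 4/31 = 0.129032, Q = 5/31 = 0.161290.
d = −0.5·ln(0.580646) − 0.25·ln(0.677420) = −0.5·(-0.543614) − 0.25·(-0.389464) = 0.3692.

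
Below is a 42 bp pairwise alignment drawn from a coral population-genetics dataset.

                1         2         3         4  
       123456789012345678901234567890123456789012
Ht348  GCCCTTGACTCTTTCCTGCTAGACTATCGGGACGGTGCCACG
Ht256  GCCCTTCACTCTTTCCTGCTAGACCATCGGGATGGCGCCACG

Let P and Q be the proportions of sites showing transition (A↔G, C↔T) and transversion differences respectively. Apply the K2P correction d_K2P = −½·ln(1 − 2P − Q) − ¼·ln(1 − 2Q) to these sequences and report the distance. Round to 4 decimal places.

0.1034

Differing sites — 7:G/C (Tv); 25:T/C (Ti); 33:C/T (Ti); 36:T/C (Ti).
Of the 4 differences, 3 transitions and 1 transversion over 42 sites: P = 3/42 = 0.071429, Q = 1/42 = 0.023810.
d = −0.5·ln(0.833332) − 0.25·ln(0.952380) = −0.5·(-0.182323) − 0.25·(-0.048791) = 0.1034.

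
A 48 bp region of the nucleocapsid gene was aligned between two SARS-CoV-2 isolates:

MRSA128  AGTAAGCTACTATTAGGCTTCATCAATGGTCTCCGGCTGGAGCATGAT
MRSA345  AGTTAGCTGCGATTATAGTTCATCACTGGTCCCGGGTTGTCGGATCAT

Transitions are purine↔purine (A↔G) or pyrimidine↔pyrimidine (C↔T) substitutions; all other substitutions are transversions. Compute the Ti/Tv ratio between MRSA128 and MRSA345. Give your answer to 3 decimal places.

Mismatches occur at site 4 (A/T, transversion), site 9 (A/G, transition), site 11 (T/G, transversion), site 16 (G/T, transversion), site 17 (G/A, transition), site 18 (C/G, transversion), site 26 (A/C, transversion), site 32 (T/C, transition), site 34 (C/G, transversion), site 37 (C/T, transition), site 40 (G/T, transversion), site 41 (A/C, transversion), site 43 (C/G, transversion), site 46 (G/C, transversion).
Of the 14 differences, 4 transitions and 10 transversions, so Ti/Tv = 4/10 = 0.400.

0.400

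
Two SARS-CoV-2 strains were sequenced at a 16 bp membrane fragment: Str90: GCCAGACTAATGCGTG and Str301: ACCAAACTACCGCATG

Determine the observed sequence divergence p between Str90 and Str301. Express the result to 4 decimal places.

0.3125

Differing sites — 1:G/A; 5:G/A; 10:A/C; 11:T/C; 14:G/A.
There are 5 differences over 16 sites, so p = 5/16 = 0.3125.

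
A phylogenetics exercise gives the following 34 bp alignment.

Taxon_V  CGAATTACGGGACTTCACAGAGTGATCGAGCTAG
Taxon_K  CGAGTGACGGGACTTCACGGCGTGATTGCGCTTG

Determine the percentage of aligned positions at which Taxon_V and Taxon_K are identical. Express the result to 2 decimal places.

79.41%

The sequences differ at positions 4 (A/G), 6 (T/G), 19 (A/G), 21 (A/C), 27 (C/T), 29 (A/C), 33 (A/T).
27 of the 34 sites match, so the percent identity is 27/34 × 100 = 79.41%.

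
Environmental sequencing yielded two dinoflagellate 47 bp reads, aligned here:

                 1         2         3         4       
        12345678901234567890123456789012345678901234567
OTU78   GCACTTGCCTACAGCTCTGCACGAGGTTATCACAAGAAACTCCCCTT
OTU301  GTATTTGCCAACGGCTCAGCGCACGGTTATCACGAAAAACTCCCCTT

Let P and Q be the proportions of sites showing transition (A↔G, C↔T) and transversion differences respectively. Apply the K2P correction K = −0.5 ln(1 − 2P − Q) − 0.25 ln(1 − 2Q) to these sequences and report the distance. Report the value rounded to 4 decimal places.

0.2586

The sequences differ at positions 2 (C/T, transition), 4 (C/T, transition), 10 (T/A, transversion), 13 (A/G, transition), 18 (T/A, transversion), 21 (A/G, transition), 23 (G/A, transition), 24 (A/C, transversion), 34 (A/G, transition), 36 (G/A, transition).
Of the 10 differences, 7 transitions and 3 transversions over 47 sites: P = 7/47 = 0.148936, Q = 3/47 = 0.063830.
d = −0.5·ln(0.638298) − 0.25·ln(0.872340) = −0.5·(-0.448950) − 0.25·(-0.136576) = 0.2586.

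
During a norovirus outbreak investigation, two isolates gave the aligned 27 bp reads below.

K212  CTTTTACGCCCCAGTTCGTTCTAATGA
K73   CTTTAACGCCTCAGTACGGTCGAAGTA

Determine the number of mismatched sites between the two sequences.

Differing sites — 5:T/A; 11:C/T; 16:T/A; 19:T/G; 22:T/G; 25:T/G; 26:G/T.
That gives 7 mismatches out of 27 aligned sites, so the Hamming distance is 7.

7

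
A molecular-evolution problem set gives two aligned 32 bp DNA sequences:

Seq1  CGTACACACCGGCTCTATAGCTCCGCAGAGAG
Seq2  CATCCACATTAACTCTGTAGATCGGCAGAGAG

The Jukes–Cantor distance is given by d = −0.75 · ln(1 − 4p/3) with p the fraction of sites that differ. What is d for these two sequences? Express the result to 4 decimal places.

0.3525

The sequences differ at positions 2 (G/A), 4 (A/C), 9 (C/T), 10 (C/T), 11 (G/A), 12 (G/A), 17 (A/G), 21 (C/A), 24 (C/G).
p = 9/32 = 0.281250.
d = −0.75 · ln(1 − (4/3)·0.281250) = −0.75 · ln(0.625000) = −0.75 · (-0.470004) = 0.3525.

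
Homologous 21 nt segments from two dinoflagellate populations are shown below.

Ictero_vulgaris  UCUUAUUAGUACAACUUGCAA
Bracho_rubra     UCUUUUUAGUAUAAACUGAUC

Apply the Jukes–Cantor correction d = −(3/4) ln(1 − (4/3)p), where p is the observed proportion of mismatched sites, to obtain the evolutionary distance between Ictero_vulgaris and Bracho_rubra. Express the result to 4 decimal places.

0.4408

Mismatches occur at site 5 (A→U), site 12 (C→U), site 15 (C→A), site 16 (U→C), site 19 (C→A), site 20 (A→U), site 21 (A→C).
p = 7/21 = 0.333333.
d = −0.75 · ln(1 − (4/3)·0.333333) = −0.75 · ln(0.555556) = −0.75 · (-0.587786) = 0.4408.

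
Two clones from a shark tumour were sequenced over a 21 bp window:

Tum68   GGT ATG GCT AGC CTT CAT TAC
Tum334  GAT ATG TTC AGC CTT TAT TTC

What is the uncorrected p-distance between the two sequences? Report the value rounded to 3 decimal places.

The sequences differ at positions 2 (G/A), 7 (G/T), 8 (C/T), 9 (T/C), 16 (C/T), 20 (A/T).
There are 6 differences over 21 sites, so p = 6/21 = 0.286.

0.286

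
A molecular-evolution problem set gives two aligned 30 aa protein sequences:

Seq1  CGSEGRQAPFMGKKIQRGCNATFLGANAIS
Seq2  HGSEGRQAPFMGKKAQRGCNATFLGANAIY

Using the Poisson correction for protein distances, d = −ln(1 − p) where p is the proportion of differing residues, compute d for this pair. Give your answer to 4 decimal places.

0.1054

The sequences differ at positions 1 (C/H), 15 (I/A), 30 (S/Y).
p = 3/30 = 0.100000.
d = −ln(1 − 0.100000) = −ln(0.900000) = 0.1054.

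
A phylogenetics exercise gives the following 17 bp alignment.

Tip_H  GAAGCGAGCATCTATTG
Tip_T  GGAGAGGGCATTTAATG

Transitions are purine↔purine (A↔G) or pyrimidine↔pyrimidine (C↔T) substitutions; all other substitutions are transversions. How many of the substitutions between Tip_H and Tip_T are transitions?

3

Mismatches occur at site 2 (A↔G, transition), site 5 (C↔A, transversion), site 7 (A↔G, transition), site 12 (C↔T, transition), site 15 (T↔A, transversion).
Of the 5 differences, 3 transitions and 2 transversions, so the answer is 3.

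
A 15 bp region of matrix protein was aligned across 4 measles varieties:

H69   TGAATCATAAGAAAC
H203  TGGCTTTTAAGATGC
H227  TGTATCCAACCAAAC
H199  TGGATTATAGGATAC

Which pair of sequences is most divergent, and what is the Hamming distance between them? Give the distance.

Pairwise Hamming distances:
  H69 vs H203: 6
  H69 vs H227: 5
  H69 vs H199: 4
  H203 vs H227: 9
  H203 vs H199: 4
  H227 vs H199: 7
The largest is 9, between H203 and H227.

9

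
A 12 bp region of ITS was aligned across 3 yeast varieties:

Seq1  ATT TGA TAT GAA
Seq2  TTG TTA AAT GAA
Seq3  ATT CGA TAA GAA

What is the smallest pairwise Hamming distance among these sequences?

Pairwise Hamming distances:
  Seq1 vs Seq2: 4
  Seq1 vs Seq3: 2
  Seq2 vs Seq3: 6
The smallest is 2, between Seq1 and Seq3.

2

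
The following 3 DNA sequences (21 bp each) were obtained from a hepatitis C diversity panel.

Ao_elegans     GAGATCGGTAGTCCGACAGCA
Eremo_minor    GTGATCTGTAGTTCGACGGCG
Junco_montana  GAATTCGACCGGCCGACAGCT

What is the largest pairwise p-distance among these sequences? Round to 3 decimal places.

0.524

Pairwise Hamming distances:
  Ao_elegans vs Eremo_minor: 5
  Ao_elegans vs Junco_montana: 7
  Eremo_minor vs Junco_montana: 11
The largest is 11 mismatches, between Eremo_minor and Junco_montana; p = 11/21 = 0.524.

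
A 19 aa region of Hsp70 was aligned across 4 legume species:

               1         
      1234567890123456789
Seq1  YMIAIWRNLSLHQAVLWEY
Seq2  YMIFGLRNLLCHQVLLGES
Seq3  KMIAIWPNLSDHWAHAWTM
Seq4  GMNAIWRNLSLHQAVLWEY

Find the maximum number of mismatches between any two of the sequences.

Pairwise Hamming distances:
  Seq1 vs Seq2: 9
  Seq1 vs Seq3: 8
  Seq1 vs Seq4: 2
  Seq2 vs Seq3: 14
  Seq2 vs Seq4: 11
  Seq3 vs Seq4: 9
The largest is 14, between Seq2 and Seq3.

14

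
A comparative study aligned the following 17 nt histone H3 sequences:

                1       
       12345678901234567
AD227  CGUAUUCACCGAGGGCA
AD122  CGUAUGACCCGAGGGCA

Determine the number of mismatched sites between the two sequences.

Mismatches occur at site 6 (U/G), site 7 (C/A), site 8 (A/C).
That gives 3 mismatches out of 17 aligned sites, so the Hamming distance is 3.

3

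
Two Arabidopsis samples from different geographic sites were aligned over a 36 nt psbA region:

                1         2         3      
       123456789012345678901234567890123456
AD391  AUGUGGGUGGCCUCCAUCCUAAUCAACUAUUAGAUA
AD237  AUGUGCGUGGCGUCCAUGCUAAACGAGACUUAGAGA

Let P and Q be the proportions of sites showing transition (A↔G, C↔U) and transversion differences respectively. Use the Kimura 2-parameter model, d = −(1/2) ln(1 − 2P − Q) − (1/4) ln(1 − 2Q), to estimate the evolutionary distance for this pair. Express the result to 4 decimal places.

Mismatches occur at site 6 (G↔C, transversion), site 12 (C↔G, transversion), site 18 (C↔G, transversion), site 23 (U↔A, transversion), site 25 (A↔G, transition), site 27 (C↔G, transversion), site 28 (U↔A, transversion), site 29 (A↔C, transversion), site 35 (U↔G, transversion).
Of the 9 differences, 1 transition and 8 transversions over 36 sites: P = 1/36 = 0.027778, Q = 8/36 = 0.222222.
d = −0.5·ln(0.722222) − 0.25·ln(0.555556) = −0.5·(-0.325423) − 0.25·(-0.587786) = 0.3097.

0.3097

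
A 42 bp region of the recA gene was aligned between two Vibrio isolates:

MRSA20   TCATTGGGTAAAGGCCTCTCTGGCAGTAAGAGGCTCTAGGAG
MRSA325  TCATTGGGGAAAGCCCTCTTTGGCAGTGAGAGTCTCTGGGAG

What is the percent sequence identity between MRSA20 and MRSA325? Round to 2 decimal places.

85.71%

The sequences differ at positions 9 (T/G), 14 (G/C), 20 (C/T), 28 (A/G), 33 (G/T), 38 (A/G).
36 of the 42 sites match, so the percent identity is 36/42 × 100 = 85.71%.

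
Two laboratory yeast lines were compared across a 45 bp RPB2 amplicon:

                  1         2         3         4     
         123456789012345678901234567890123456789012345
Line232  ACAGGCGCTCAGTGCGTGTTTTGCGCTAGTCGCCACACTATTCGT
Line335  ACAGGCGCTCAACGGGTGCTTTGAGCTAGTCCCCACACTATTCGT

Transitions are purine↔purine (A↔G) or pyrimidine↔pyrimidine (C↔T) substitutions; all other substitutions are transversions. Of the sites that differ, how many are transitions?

Differing sites — 12:G/A (Ti); 13:T/C (Ti); 15:C/G (Tv); 19:T/C (Ti); 24:C/A (Tv); 32:G/C (Tv).
Of the 6 differences, 3 transitions and 3 transversions, so the answer is 3.

3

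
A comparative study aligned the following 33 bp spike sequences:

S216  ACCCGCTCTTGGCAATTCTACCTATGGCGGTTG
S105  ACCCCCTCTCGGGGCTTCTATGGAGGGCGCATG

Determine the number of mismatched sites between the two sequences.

11

The sequences differ at positions 5 (G/C), 10 (T/C), 13 (C/G), 14 (A/G), 15 (A/C), 21 (C/T), 22 (C/G), 23 (T/G), 25 (T/G), 30 (G/C), 31 (T/A).
That gives 11 mismatches out of 33 aligned sites, so the Hamming distance is 11.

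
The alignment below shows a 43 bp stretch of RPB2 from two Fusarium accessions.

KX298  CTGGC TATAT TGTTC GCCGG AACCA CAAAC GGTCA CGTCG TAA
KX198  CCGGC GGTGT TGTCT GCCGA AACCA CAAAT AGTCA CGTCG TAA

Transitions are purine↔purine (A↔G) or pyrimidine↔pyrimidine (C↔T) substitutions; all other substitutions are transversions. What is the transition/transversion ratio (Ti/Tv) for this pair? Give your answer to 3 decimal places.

8.000

The sequences differ at positions 2 (T/C, transition), 6 (T/G, transversion), 7 (A/G, transition), 9 (A/G, transition), 14 (T/C, transition), 15 (C/T, transition), 20 (G/A, transition), 30 (C/T, transition), 31 (G/A, transition).
Of the 9 differences, 8 transitions and 1 transversion, so Ti/Tv = 8/1 = 8.000.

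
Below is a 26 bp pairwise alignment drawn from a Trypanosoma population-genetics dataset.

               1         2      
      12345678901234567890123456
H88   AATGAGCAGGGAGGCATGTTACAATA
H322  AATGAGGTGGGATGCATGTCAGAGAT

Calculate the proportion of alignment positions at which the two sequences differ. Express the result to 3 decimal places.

Mismatches occur at site 7 (C→G), site 8 (A→T), site 13 (G→T), site 20 (T→C), site 22 (C→G), site 24 (A→G), site 25 (T→A), site 26 (A→T).
There are 8 differences over 26 sites, so p = 8/26 = 0.308.

0.308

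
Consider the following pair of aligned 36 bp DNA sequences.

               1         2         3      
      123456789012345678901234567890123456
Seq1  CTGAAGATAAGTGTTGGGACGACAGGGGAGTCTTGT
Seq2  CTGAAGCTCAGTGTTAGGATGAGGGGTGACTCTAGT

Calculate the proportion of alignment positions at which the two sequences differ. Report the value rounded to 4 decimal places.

0.2500

Mismatches occur at site 7 (A↔C), site 9 (A↔C), site 16 (G↔A), site 20 (C↔T), site 23 (C↔G), site 24 (A↔G), site 27 (G↔T), site 30 (G↔C), site 34 (T↔A).
There are 9 differences over 36 sites, so p = 9/36 = 0.2500.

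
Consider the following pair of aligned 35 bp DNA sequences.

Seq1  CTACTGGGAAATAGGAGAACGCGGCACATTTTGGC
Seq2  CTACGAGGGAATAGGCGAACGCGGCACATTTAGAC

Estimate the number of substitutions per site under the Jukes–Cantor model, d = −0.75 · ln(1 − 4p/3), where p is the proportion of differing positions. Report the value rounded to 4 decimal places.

0.1946

The sequences differ at positions 5 (T/G), 6 (G/A), 9 (A/G), 16 (A/C), 32 (T/A), 34 (G/A).
p = 6/35 = 0.171429.
d = −0.75 · ln(1 − (4/3)·0.171429) = −0.75 · ln(0.771428) = −0.75 · (-0.259512) = 0.1946.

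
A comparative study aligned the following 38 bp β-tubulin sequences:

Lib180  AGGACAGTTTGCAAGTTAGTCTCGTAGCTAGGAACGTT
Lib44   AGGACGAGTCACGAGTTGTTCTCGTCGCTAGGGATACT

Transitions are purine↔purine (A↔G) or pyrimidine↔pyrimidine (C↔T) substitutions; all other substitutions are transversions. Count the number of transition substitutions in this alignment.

Mismatches occur at site 6 (A→G, transition), site 7 (G→A, transition), site 8 (T→G, transversion), site 10 (T→C, transition), site 11 (G→A, transition), site 13 (A→G, transition), site 18 (A→G, transition), site 19 (G→T, transversion), site 26 (A→C, transversion), site 33 (A→G, transition), site 35 (C→T, transition), site 36 (G→A, transition), site 37 (T→C, transition).
Of the 13 differences, 10 transitions and 3 transversions, so the answer is 10.

10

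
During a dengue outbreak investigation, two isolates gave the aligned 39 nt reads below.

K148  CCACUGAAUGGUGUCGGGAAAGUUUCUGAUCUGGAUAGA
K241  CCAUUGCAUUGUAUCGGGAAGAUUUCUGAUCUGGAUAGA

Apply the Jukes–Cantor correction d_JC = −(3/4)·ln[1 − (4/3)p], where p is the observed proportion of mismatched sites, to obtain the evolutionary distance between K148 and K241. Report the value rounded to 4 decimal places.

The sequences differ at positions 4 (C/U), 7 (A/C), 10 (G/U), 13 (G/A), 21 (A/G), 22 (G/A).
p = 6/39 = 0.153846.
d = −0.75 · ln(1 − (4/3)·0.153846) = −0.75 · ln(0.794872) = −0.75 · (-0.229574) = 0.1722.

0.1722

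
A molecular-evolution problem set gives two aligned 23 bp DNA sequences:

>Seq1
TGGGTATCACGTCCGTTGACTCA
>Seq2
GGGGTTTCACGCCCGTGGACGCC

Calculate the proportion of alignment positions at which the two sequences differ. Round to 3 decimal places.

Mismatches occur at site 1 (T→G), site 6 (A→T), site 12 (T→C), site 17 (T→G), site 21 (T→G), site 23 (A→C).
There are 6 differences over 23 sites, so p = 6/23 = 0.261.

0.261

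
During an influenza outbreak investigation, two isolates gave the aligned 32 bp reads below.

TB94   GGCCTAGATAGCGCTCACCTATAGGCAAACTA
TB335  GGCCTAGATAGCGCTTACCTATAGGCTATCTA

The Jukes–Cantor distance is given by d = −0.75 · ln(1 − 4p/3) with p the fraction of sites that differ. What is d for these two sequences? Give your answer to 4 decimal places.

0.1001

Differing sites — 16:C/T; 27:A/T; 29:A/T.
p = 3/32 = 0.093750.
d = −0.75 · ln(1 − (4/3)·0.093750) = −0.75 · ln(0.875000) = −0.75 · (-0.133531) = 0.1001.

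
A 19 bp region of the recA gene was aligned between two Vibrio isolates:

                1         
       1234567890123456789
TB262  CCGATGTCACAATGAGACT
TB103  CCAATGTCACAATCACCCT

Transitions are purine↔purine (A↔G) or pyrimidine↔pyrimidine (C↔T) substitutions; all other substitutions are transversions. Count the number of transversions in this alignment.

The sequences differ at positions 3 (G/A, transition), 14 (G/C, transversion), 16 (G/C, transversion), 17 (A/C, transversion).
Of the 4 differences, 1 transition and 3 transversions, so the answer is 3.

3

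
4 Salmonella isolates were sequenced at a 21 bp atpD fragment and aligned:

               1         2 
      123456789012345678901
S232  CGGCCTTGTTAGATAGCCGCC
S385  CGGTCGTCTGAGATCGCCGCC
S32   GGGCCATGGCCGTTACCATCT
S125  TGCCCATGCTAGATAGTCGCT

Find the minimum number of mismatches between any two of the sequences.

Pairwise Hamming distances:
  S232 vs S385: 5
  S232 vs S32: 10
  S232 vs S125: 6
  S385 vs S32: 13
  S385 vs S125: 10
  S32 vs S125: 10
The smallest is 5, between S232 and S385.

5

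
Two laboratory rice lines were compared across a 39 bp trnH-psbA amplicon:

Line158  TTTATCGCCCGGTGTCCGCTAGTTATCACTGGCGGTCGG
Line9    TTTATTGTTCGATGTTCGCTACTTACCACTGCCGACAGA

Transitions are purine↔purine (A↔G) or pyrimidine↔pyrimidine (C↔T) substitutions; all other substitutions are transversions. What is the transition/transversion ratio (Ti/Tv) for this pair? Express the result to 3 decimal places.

3.000

The sequences differ at positions 6 (C/T, transition), 8 (C/T, transition), 9 (C/T, transition), 12 (G/A, transition), 16 (C/T, transition), 22 (G/C, transversion), 26 (T/C, transition), 32 (G/C, transversion), 35 (G/A, transition), 36 (T/C, transition), 37 (C/A, transversion), 39 (G/A, transition).
Of the 12 differences, 9 transitions and 3 transversions, so Ti/Tv = 9/3 = 3.000.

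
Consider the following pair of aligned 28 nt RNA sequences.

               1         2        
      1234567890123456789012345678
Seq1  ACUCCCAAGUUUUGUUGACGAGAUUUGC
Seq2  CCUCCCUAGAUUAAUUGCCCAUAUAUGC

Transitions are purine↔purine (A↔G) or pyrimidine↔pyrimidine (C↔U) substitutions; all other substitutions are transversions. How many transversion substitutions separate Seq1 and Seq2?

Mismatches occur at site 1 (A↔C, transversion), site 7 (A↔U, transversion), site 10 (U↔A, transversion), site 13 (U↔A, transversion), site 14 (G↔A, transition), site 18 (A↔C, transversion), site 20 (G↔C, transversion), site 22 (G↔U, transversion), site 25 (U↔A, transversion).
Of the 9 differences, 1 transition and 8 transversions, so the answer is 8.

8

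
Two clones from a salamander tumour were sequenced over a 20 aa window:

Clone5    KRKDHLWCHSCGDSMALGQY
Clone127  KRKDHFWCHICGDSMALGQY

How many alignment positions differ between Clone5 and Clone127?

2

Mismatches occur at site 6 (L→F), site 10 (S→I).
That gives 2 mismatches out of 20 aligned sites, so the Hamming distance is 2.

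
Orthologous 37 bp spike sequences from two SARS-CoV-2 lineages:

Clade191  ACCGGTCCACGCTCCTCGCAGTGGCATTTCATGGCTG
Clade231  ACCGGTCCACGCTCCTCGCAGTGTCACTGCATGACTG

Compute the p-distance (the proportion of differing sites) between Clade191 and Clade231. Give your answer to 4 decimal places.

0.1081

Differing sites — 24:G/T; 27:T/C; 29:T/G; 34:G/A.
There are 4 differences over 37 sites, so p = 4/37 = 0.1081.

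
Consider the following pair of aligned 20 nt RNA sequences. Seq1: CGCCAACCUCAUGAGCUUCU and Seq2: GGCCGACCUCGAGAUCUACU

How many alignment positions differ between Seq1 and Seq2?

Mismatches occur at site 1 (C→G), site 5 (A→G), site 11 (A→G), site 12 (U→A), site 15 (G→U), site 18 (U→A).
That gives 6 mismatches out of 20 aligned sites, so the Hamming distance is 6.

6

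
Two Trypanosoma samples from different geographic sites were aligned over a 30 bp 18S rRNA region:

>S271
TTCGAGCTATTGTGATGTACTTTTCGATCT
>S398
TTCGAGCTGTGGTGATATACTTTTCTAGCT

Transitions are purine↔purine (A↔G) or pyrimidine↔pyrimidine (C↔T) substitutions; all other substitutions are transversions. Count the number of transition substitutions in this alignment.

Mismatches occur at site 9 (A↔G, transition), site 11 (T↔G, transversion), site 17 (G↔A, transition), site 26 (G↔T, transversion), site 28 (T↔G, transversion).
Of the 5 differences, 2 transitions and 3 transversions, so the answer is 2.

2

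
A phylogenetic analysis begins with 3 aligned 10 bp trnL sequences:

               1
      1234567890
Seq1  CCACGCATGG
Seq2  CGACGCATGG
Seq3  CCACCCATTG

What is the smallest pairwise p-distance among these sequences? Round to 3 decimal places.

Pairwise Hamming distances:
  Seq1 vs Seq2: 1
  Seq1 vs Seq3: 2
  Seq2 vs Seq3: 3
The smallest is 1 mismatch, between Seq1 and Seq2; p = 1/10 = 0.100.

0.100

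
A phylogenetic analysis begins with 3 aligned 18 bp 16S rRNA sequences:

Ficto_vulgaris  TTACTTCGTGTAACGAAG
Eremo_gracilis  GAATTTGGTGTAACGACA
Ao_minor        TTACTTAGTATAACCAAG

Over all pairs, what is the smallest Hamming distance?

3

Pairwise Hamming distances:
  Ficto_vulgaris vs Eremo_gracilis: 6
  Ficto_vulgaris vs Ao_minor: 3
  Eremo_gracilis vs Ao_minor: 8
The smallest is 3, between Ficto_vulgaris and Ao_minor.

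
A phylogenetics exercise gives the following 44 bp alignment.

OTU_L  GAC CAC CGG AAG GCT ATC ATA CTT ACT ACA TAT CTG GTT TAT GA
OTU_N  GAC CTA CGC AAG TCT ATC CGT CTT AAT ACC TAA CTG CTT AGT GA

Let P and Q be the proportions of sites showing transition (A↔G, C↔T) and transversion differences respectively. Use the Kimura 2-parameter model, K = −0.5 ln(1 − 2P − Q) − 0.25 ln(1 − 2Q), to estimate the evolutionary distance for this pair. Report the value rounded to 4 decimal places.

Mismatches occur at site 5 (A↔T, transversion), site 6 (C↔A, transversion), site 9 (G↔C, transversion), site 13 (G↔T, transversion), site 19 (A↔C, transversion), site 20 (T↔G, transversion), site 21 (A↔T, transversion), site 26 (C↔A, transversion), site 30 (A↔C, transversion), site 33 (T↔A, transversion), site 37 (G↔C, transversion), site 40 (T↔A, transversion), site 41 (A↔G, transition).
Of the 13 differences, 1 transition and 12 transversions over 44 sites: P = 1/44 = 0.022727, Q = 12/44 = 0.272727.
d = −0.5·ln(0.681819) − 0.25·ln(0.454546) = −0.5·(-0.382991) − 0.25·(-0.788456) = 0.3886.

0.3886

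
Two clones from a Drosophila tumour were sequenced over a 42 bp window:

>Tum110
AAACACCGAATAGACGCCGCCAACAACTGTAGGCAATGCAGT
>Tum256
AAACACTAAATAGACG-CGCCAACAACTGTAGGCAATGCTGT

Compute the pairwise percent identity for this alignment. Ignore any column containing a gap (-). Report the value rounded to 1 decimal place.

Excluding the 1 gap column leaves 41 comparable sites.
Mismatches occur at site 7 (C↔T), site 8 (G↔A), site 40 (A↔T).
38 of the 41 comparable sites match, so the percent identity is 38/41 × 100 = 92.7%.

92.7%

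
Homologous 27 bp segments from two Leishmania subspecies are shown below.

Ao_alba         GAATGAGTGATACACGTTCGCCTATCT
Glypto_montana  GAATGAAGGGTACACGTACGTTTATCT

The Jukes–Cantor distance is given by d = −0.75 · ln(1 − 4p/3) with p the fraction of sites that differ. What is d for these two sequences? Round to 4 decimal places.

0.2635

Differing sites — 7:G/A; 8:T/G; 10:A/G; 18:T/A; 21:C/T; 22:C/T.
p = 6/27 = 0.222222.
d = −0.75 · ln(1 − (4/3)·0.222222) = −0.75 · ln(0.703704) = −0.75 · (-0.351397) = 0.2635.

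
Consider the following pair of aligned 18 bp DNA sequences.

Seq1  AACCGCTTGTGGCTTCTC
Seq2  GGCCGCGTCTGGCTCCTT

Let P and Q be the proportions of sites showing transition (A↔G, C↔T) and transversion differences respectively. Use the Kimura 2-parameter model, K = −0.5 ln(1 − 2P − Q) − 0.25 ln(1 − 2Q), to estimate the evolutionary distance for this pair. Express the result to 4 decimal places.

0.4683

Mismatches occur at site 1 (A↔G, transition), site 2 (A↔G, transition), site 7 (T↔G, transversion), site 9 (G↔C, transversion), site 15 (T↔C, transition), site 18 (C↔T, transition).
Of the 6 differences, 4 transitions and 2 transversions over 18 sites: P = 4/18 = 0.222222, Q = 2/18 = 0.111111.
d = −0.5·ln(0.444445) − 0.25·ln(0.777778) = −0.5·(-0.810929) − 0.25·(-0.251314) = 0.4683.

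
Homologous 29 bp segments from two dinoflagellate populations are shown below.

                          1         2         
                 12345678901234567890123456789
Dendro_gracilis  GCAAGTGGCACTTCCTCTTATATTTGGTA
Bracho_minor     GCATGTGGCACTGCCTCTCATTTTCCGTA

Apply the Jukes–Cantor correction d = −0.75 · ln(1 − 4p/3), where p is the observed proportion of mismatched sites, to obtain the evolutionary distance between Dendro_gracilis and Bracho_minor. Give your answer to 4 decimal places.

The sequences differ at positions 4 (A/T), 13 (T/G), 19 (T/C), 22 (A/T), 25 (T/C), 26 (G/C).
p = 6/29 = 0.206897.
d = −0.75 · ln(1 − (4/3)·0.206897) = −0.75 · ln(0.724137) = −0.75 · (-0.322775) = 0.2421.

0.2421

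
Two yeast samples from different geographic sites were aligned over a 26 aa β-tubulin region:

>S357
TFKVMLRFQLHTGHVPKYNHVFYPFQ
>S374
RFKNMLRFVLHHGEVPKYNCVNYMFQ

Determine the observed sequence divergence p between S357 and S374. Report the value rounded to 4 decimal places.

Differing sites — 1:T/R; 4:V/N; 9:Q/V; 12:T/H; 14:H/E; 20:H/C; 22:F/N; 24:P/M.
There are 8 differences over 26 sites, so p = 8/26 = 0.3077.

0.3077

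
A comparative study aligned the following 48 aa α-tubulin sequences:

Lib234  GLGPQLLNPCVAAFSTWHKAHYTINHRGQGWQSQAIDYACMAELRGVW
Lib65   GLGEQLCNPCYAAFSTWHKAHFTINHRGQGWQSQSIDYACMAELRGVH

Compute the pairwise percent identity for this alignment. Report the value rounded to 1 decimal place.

Differing sites — 4:P/E; 7:L/C; 11:V/Y; 22:Y/F; 35:A/S; 48:W/H.
42 of the 48 sites match, so the percent identity is 42/48 × 100 = 87.5%.

87.5%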